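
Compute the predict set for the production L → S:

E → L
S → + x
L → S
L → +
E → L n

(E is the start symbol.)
PREDICT(L → S) = (FIRST(RHS) \ {ε}) ∪ (FOLLOW(L) if ε ∈ FIRST(RHS), i.e. RHS ⇒* ε)
FIRST(S) = { '+' }
FIRST(S) = { '+' }
ε ∉ FIRST(S), so FOLLOW(L) is not added.
PREDICT(L → S) = { '+' }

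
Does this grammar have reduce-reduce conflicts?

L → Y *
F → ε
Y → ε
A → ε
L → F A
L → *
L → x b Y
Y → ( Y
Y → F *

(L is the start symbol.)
Yes — I0: [F → .] vs [Y → .]; I1: [F → .] vs [Y → .]; I7: [F → .] vs [Y → .]

A reduce-reduce conflict occurs when an LR(0) state has two complete items [A → α .] and [B → β .] — both call for a reduction, and with no lookahead the parser cannot choose between them.

Augment with L' → L and build the canonical LR(0) collection (I0 = CLOSURE({[L' → . L]}), then GOTO on every symbol after a dot until no new states appear). It has 14 states:
  I0: { [F → .], [L → . *], [L → . F A], [L → . Y *], [L → . x b Y], [L' → . L], [Y → . ( Y], [Y → . F *], [Y → .] }  — shift, 2 reduces
  I1: { [F → .], [Y → ( . Y], [Y → . ( Y], [Y → . F *], [Y → .] }  — shift, 2 reduces
  I2: { [L → * .] }  — reduce
  I3: { [A → .], [L → F . A], [Y → F . *] }  — shift, reduce
  I4: { [L' → L .] }  — accept
  I5: { [L → Y . *] }  — shift
  I6: { [L → x . b Y] }  — shift
  I7: { [F → .], [L → x b . Y], [Y → . ( Y], [Y → . F *], [Y → .] }  — shift, 2 reduces
  I8: { [Y → F . *] }  — shift
  I9: { [L → x b Y .] }  — reduce
  I10: { [Y → F * .] }  — reduce
  I11: { [L → Y * .] }  — reduce
  I12: { [L → F A .] }  — reduce
  I13: { [Y → ( Y .] }  — reduce

I0 contains complete items [F → .], [Y → .] — reduce-reduce conflict.
I1 contains complete items [F → .], [Y → .] — reduce-reduce conflict.
I7 contains complete items [F → .], [Y → .] — reduce-reduce conflict.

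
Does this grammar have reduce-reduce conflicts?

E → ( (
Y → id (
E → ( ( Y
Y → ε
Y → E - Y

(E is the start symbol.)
Yes — I3: [E → ( ( .] vs [Y → .]

Augment with E' → E and build the canonical LR(0) collection (I0 = CLOSURE({[E' → . E]}), then GOTO on every symbol after a dot until no new states appear). It has 10 states:
  I0: { [E → . ( ( Y], [E → . ( (], [E' → . E] }  — shift
  I1: { [E → ( . ( Y], [E → ( . (] }  — shift
  I2: { [E' → E .] }  — accept
  I3: { [E → ( ( . Y], [E → ( ( .], [E → . ( ( Y], [E → . ( (], [Y → . E - Y], [Y → . id (], [Y → .] }  — shift, 2 reduces
  I4: { [Y → E . - Y] }  — shift
  I5: { [E → ( ( Y .] }  — reduce
  I6: { [Y → id . (] }  — shift
  I7: { [Y → id ( .] }  — reduce
  I8: { [E → . ( ( Y], [E → . ( (], [Y → . E - Y], [Y → . id (], [Y → .], [Y → E - . Y] }  — shift, reduce
  I9: { [Y → E - Y .] }  — reduce

I3 contains complete items [E → ( ( .], [Y → .] — reduce-reduce conflict.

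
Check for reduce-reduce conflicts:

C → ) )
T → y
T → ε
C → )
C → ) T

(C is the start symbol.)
Yes — I1: [C → ) .] vs [T → .]

A reduce-reduce conflict occurs when an LR(0) state has two complete items [A → α .] and [B → β .] — both call for a reduction, and with no lookahead the parser cannot choose between them.

Augment with C' → C and build the canonical LR(0) collection (I0 = CLOSURE({[C' → . C]}), then GOTO on every symbol after a dot until no new states appear). It has 6 states:
  I0: { [C → . ) )], [C → . ) T], [C → . )], [C' → . C] }  — shift
  I1: { [C → ) . )], [C → ) . T], [C → ) .], [T → . y], [T → .] }  — shift, 2 reduces
  I2: { [C' → C .] }  — accept
  I3: { [C → ) ) .] }  — reduce
  I4: { [C → ) T .] }  — reduce
  I5: { [T → y .] }  — reduce

I1 contains complete items [C → ) .], [T → .] — reduce-reduce conflict.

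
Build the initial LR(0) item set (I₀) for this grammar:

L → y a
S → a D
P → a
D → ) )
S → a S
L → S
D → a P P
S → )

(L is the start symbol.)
{ [L → . S], [L → . y a], [L' → . L], [S → . )], [S → . a D], [S → . a S] }

First, augment the grammar with L' → L
I₀ = CLOSURE({ [L' → . L] }):
  [L' → . L] has the dot before L: add [L → . y a], [L → . S]
  [L → . S] has the dot before S: add [S → . a D], [S → . a S], [S → . )]
No further items can be added.

I₀ = { [L → . S], [L → . y a], [L' → . L], [S → . )], [S → . a D], [S → . a S] }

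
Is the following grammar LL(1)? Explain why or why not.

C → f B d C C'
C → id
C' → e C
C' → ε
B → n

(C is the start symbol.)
A grammar is LL(1) if for each non-terminal N with multiple productions, the predict sets of those productions are pairwise disjoint, where PREDICT(N → α) = (FIRST(α) \ {ε}) ∪ (FOLLOW(N) if α ⇒* ε).

Relevant sets:
  FOLLOW(C') = { $, 'e' }

For C:
  PREDICT(C → f B d C C') = { 'f' }
  PREDICT(C → id) = { 'id' }
For C':
  PREDICT(C' → e C) = { 'e' }
  PREDICT(C' → ε) = { $, 'e' }
B has a single production, so nothing to check there.

Conflict found: Predict set conflict for C': { 'e' }
The grammar is NOT LL(1).

Answer: No. Predict set conflict for C': { 'e' }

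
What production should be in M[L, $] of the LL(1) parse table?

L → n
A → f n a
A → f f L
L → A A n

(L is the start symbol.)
Empty (error entry)

To find M[L, $], we find productions for L where $ is in the predict set (PREDICT(N → α) = (FIRST(α) \ {ε}) ∪ (FOLLOW(N) if α ⇒* ε)).

Relevant sets:
  FIRST(A) = { 'f' }

L → n: PREDICT = { 'n' }
L → A A n: PREDICT = { 'f' }

M[L, $] is empty (no production applies)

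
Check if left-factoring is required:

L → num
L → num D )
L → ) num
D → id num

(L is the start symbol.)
Left-factoring is needed when two productions for the same non-terminal
share a common prefix on the right-hand side.

Productions for L:
  L → num
  L → num D )
  L → ) num

Found common prefix 'num' in productions for L

Answer: Yes, L has productions with common prefix 'num'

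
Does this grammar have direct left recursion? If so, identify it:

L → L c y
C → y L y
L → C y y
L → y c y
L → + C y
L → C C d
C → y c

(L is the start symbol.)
Yes, L is left-recursive

L → L c y: LEFT RECURSIVE (starts with L)
C → y L y: starts with y
L → C y y: starts with C
L → y c y: starts with y
L → + C y: starts with '+'
L → C C d: starts with C
C → y c: starts with y

The grammar has direct left recursion on: L.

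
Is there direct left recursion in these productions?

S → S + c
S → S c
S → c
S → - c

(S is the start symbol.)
Direct left recursion occurs when N → N α for some non-terminal N (the right-hand side begins with the left-hand side itself).

S → S + c: LEFT RECURSIVE (starts with S)
S → S c: LEFT RECURSIVE (starts with S)
S → c: starts with c
S → - c: starts with '-'

The grammar has direct left recursion on: S.

Answer: Yes, S is left-recursive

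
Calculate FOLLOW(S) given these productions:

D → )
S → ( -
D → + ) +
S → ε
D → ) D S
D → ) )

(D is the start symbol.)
To compute FOLLOW(S), find every occurrence of S on a right-hand side N → α S β: add FIRST(β) \ {ε}, and if β is empty or nullable also add FOLLOW(N). Iterate to a fixed point.

In D → ) D S: S is at the end, add FOLLOW(D)

The FOLLOW sets referred to above (computed the same way, to a fixed point):
  FOLLOW(D) = { $, '(' }

Taking the union: FOLLOW(S) = { $, '(' }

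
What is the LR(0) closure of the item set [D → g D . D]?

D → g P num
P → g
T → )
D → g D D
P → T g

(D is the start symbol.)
{ [D → . g D D], [D → . g P num], [D → g D . D] }

To compute CLOSURE, for each item [A → α.Bβ] where B is a non-terminal, add [B → .γ] for all productions B → γ; repeat for the newly added items until nothing changes.

Start with: [D → g D . D]
  [D → g D . D] has the dot before D: add [D → . g P num], [D → . g D D]
No further items can be added.

CLOSURE = { [D → . g D D], [D → . g P num], [D → g D . D] }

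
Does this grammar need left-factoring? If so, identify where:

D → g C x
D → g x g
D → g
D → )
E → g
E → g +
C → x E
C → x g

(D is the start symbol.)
Left-factoring is needed when two productions for the same non-terminal
share a common prefix on the right-hand side.

Productions for D:
  D → g C x
  D → g x g
  D → g
  D → )
Productions for E:
  E → g
  E → g +
Productions for C:
  C → x E
  C → x g

Found common prefix 'g' in productions for D
Found common prefix 'g' in productions for E
Found common prefix 'x' in productions for C

Answer: Yes, D has productions with common prefix 'g'; E has productions with common prefix 'g'; C has productions with common prefix 'x'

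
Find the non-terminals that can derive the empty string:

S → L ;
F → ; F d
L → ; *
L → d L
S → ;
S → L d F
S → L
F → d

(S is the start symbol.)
None

A non-terminal is nullable if it can derive ε (the empty string): either it has an ε-production, or it has a production whose right-hand side consists entirely of nullable non-terminals.

There are no ε-productions, so no non-terminal can derive ε.
No non-terminals are nullable.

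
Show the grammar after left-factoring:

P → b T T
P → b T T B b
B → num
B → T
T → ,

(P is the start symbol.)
P → b T T P'
P' → ε
P' → B b
B → num
B → T
T → ,

Left-factoring transforms A → αβ₁ | αβ₂ into A → αA' and A' → β₁ | β₂
(α is the longest common prefix among the alternatives). Repeat until
no nonterminal has two alternatives with a common prefix.

Round 1: P has alternatives sharing prefix 'b T T'. Introduce P': P → b T T P'
  Add: P' → ε
  Add: P' → B b

No remaining common prefixes — done.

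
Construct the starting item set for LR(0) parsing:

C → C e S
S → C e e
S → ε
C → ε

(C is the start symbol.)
First, augment the grammar with C' → C
I₀ = CLOSURE({ [C' → . C] }):
  [C' → . C] has the dot before C: add [C → . C e S], [C → .]
No further items can be added.

I₀ = { [C → . C e S], [C → .], [C' → . C] }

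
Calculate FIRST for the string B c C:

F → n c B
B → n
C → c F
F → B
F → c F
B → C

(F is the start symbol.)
{ 'c', 'n' }

FIRST sets of the non-terminals involved (from the grammar, by fixed-point iteration):
  FIRST(B) = { 'c', 'n' }

To compute FIRST(B c C), process the symbols left to right:
Symbol B is a non-terminal. Add FIRST(B) \ {ε} = { 'c', 'n' }
B is not nullable (ε ∉ FIRST(B)), so stop here.
FIRST(B c C) = { 'c', 'n' }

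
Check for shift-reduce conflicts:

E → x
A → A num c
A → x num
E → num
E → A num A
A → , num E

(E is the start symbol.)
A shift-reduce conflict occurs when an LR(0) state has both:
  - a complete (reduce) item [A → α .] (dot at the end), and
  - a shift item [B → β . c γ] (dot before a terminal).

Augment with E' → E and build the canonical LR(0) collection (I0 = CLOSURE({[E' → . E]}), then GOTO on every symbol after a dot until no new states appear). It has 14 states:
  I0: { [A → . , num E], [A → . A num c], [A → . x num], [E → . A num A], [E → . num], [E → . x], [E' → . E] }  — shift
  I1: { [A → , . num E] }  — shift
  I2: { [A → A . num c], [E → A . num A] }  — shift
  I3: { [E' → E .] }  — accept
  I4: { [E → num .] }  — reduce
  I5: { [A → x . num], [E → x .] }  — shift, reduce
  I6: { [A → x num .] }  — reduce
  I7: { [A → . , num E], [A → . A num c], [A → . x num], [A → A num . c], [E → A num . A] }  — shift
  I8: { [A → A . num c], [E → A num A .] }  — shift, reduce
  I9: { [A → A num c .] }  — reduce
  I10: { [A → x . num] }  — shift
  I11: { [A → A num . c] }  — shift
  I12: { [A → , num . E], [A → . , num E], [A → . A num c], [A → . x num], [E → . A num A], [E → . num], [E → . x] }  — shift
  I13: { [A → , num E .] }  — reduce

I5 contains reduce item [E → x .] and shift item [A → x . num] — shift-reduce conflict.
I8 contains reduce item [E → A num A .] and shift item [A → A . num c] — shift-reduce conflict.

Answer: Yes — I5: [E → x .] vs [A → x . num]; I8: [E → A num A .] vs [A → A . num c]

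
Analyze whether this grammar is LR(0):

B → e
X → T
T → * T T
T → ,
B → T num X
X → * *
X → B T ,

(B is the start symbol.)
No. Shift-reduce conflict between [X → T .] and [B → T . num X]

A grammar is LR(0) if no state in the canonical LR(0) collection has:
  - both a shift item (dot before a terminal) and a complete item (shift-reduce conflict), or
  - two or more complete items (reduce-reduce conflict; the accept item [B' → B .] counts as a complete item here).

Augment with B' → B and build the canonical LR(0) collection (I0 = CLOSURE({[B' → . B]}), then GOTO on every symbol after a dot until no new states appear). It has 16 states:
  I0: { [B → . T num X], [B → . e], [B' → . B], [T → . * T T], [T → . ,] }  — shift
  I1: { [T → * . T T], [T → . * T T], [T → . ,] }  — shift
  I2: { [T → , .] }  — reduce
  I3: { [B' → B .] }  — accept
  I4: { [B → T . num X] }  — shift
  I5: { [B → e .] }  — reduce
  I6: { [B → . T num X], [B → . e], [B → T num . X], [T → . * T T], [T → . ,], [X → . * *], [X → . B T ,], [X → . T] }  — shift
  I7: { [T → * . T T], [T → . * T T], [T → . ,], [X → * . *] }  — shift
  I8: { [T → . * T T], [T → . ,], [X → B . T ,] }  — shift
  I9: { [B → T . num X], [X → T .] }  — shift, reduce
  I10: { [B → T num X .] }  — reduce
  I11: { [X → B T . ,] }  — shift
  I12: { [X → B T , .] }  — reduce
  I13: { [T → * . T T], [T → . * T T], [T → . ,], [X → * * .] }  — shift, reduce
  I14: { [T → * T . T], [T → . * T T], [T → . ,] }  — shift
  I15: { [T → * T T .] }  — reduce

Conflict in state I9:
  Shift-reduce conflict between [X → T .] and [B → T . num X]
So the grammar is NOT LR(0).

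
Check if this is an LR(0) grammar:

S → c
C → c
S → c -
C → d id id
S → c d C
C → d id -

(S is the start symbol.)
No. Shift-reduce conflict between [S → c .] and [S → c . -]

A grammar is LR(0) if no state in the canonical LR(0) collection has:
  - both a shift item (dot before a terminal) and a complete item (shift-reduce conflict), or
  - two or more complete items (reduce-reduce conflict; the accept item [S' → S .] counts as a complete item here).

Augment with S' → S and build the canonical LR(0) collection (I0 = CLOSURE({[S' → . S]}), then GOTO on every symbol after a dot until no new states appear). It has 11 states:
  I0: { [S → . c -], [S → . c d C], [S → . c], [S' → . S] }  — shift
  I1: { [S' → S .] }  — accept
  I2: { [S → c . -], [S → c . d C], [S → c .] }  — shift, reduce
  I3: { [S → c - .] }  — reduce
  I4: { [C → . c], [C → . d id -], [C → . d id id], [S → c d . C] }  — shift
  I5: { [S → c d C .] }  — reduce
  I6: { [C → c .] }  — reduce
  I7: { [C → d . id -], [C → d . id id] }  — shift
  I8: { [C → d id . -], [C → d id . id] }  — shift
  I9: { [C → d id - .] }  — reduce
  I10: { [C → d id id .] }  — reduce

Conflict in state I2:
  Shift-reduce conflict between [S → c .] and [S → c . -]
So the grammar is NOT LR(0).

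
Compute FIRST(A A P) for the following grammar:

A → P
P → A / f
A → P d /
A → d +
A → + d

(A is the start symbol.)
FIRST sets of the non-terminals involved (from the grammar, by fixed-point iteration):
  FIRST(A) = { '+', 'd' }

To compute FIRST(A A P), process the symbols left to right:
Symbol A is a non-terminal. Add FIRST(A) \ {ε} = { '+', 'd' }
A is not nullable (ε ∉ FIRST(A)), so stop here.
FIRST(A A P) = { '+', 'd' }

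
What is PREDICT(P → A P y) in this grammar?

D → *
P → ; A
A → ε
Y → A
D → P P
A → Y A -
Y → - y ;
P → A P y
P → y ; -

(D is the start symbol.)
PREDICT(P → A P y) = (FIRST(RHS) \ {ε}) ∪ (FOLLOW(P) if ε ∈ FIRST(RHS), i.e. RHS ⇒* ε)
FIRST(A) = { '-', ε }
FIRST(P) = { '-', ';', 'y' }
FIRST(A P y) = { '-', ';', 'y' }
ε ∉ FIRST(A P y), so FOLLOW(P) is not added.
PREDICT(P → A P y) = { '-', ';', 'y' }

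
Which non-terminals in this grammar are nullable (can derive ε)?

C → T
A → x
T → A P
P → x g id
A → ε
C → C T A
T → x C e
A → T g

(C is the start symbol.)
A non-terminal is nullable if it can derive ε (the empty string): either it has an ε-production, or it has a production whose right-hand side consists entirely of nullable non-terminals.

ε-productions: A → ε
So A is immediately nullable.
No further non-terminal can be added: every production for the remaining non-terminals contains a terminal or a non-nullable non-terminal.
Nullable = { 'A' }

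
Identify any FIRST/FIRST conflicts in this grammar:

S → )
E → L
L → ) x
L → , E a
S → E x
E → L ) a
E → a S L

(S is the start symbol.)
Yes. S → ')' / S → E x on { ')' }; E → L / E → L ')' a on { ')', ',' }

A FIRST/FIRST conflict occurs when two productions N → α and N → β for the same non-terminal have FIRST(α) ∩ FIRST(β) ≠ ∅ (with ε ∈ FIRST of a nullable right-hand side, so two nullable alternatives also conflict).

FIRST sets of the non-terminals at (or reachable through a nullable prefix from) the front of some alternative:
  FIRST(E) = { ')', ',', 'a' }
  FIRST(L) = { ')', ',' }

Productions for S:
  S → ): FIRST = { ')' }
  S → E x: FIRST = { ')', ',', 'a' }
Productions for E:
  E → L: FIRST = { ')', ',' }
  E → L ) a: FIRST = { ')', ',' }
  E → a S L: FIRST = { 'a' }
Productions for L:
  L → ) x: FIRST = { ')' }
  L → , E a: FIRST = { ',' }

Conflict for S: S → ) and S → E x
  Overlap: { ')' }
Conflict for E: E → L and E → L ) a
  Overlap: { ')', ',' }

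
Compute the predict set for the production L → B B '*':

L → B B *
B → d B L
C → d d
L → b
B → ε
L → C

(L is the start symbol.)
{ '*', 'd' }

PREDICT(L → B B '*') = (FIRST(RHS) \ {ε}) ∪ (FOLLOW(L) if ε ∈ FIRST(RHS), i.e. RHS ⇒* ε)
FIRST(B) = { 'd', ε }
FIRST(B B '*') = { '*', 'd' }
ε ∉ FIRST(B B '*'), so FOLLOW(L) is not added.
PREDICT(L → B B '*') = { '*', 'd' }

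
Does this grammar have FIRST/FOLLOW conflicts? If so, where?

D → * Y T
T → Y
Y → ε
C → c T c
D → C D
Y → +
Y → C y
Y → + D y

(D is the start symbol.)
Yes. Y → '+' with FOLLOW(Y) on { '+' }; Y → C y with FOLLOW(Y) on { 'c' }; Y → '+' D y with FOLLOW(Y) on { '+' }

A FIRST/FOLLOW conflict occurs when a non-terminal N has a nullable alternative N → β (β ⇒* ε) and another alternative N → α with FIRST(α) ∩ FOLLOW(N) ≠ ∅: on such a lookahead the parser cannot decide between expanding α and letting N vanish via β.

Nullable non-terminals: T, Y.
FIRST sets used below: FIRST(C) = { 'c' }
T has a nullable alternative but only one production, so nothing to check.

Y: nullable alternative(s) Y → ε; FOLLOW(Y) = { $, '+', 'c', 'y' }
  Y → ε: FIRST \ {ε} = { } — this is the only nullable alternative, skip
  Y → +: FIRST \ {ε} = { '+' } — overlaps FOLLOW(Y) on { '+' }: CONFLICT
  Y → C y: FIRST \ {ε} = { 'c' } — overlaps FOLLOW(Y) on { 'c' }: CONFLICT
  Y → + D y: FIRST \ {ε} = { '+' } — overlaps FOLLOW(Y) on { '+' }: CONFLICT

C, D have no nullable alternative, so no FIRST/FOLLOW check is needed there.

So the grammar has 3 FIRST/FOLLOW conflicts (marked CONFLICT above).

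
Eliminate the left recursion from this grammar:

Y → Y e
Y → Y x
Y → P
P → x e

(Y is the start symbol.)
Y → P Y'
Y' → e Y'
Y' → x Y'
Y' → ε
P → x e

Y is directly left-recursive. The standard transformation for
  A → A α₁ | ... | A α_m | β₁ | ... | β_n
is
  A  → β₁ A' | ... | β_n A'
  A' → α₁ A' | ... | α_m A' | ε

Y → P becomes Y → P Y'
Y → Y e becomes Y' → e Y'
Y → Y x becomes Y' → x Y'
Add Y' → ε

Productions for other non-terminals are unchanged:
  P → x e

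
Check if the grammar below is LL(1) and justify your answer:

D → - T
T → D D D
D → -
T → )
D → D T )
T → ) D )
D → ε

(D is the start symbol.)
No. Predict set conflict for D: { '-' }

A grammar is LL(1) if for each non-terminal N with multiple productions, the predict sets of those productions are pairwise disjoint, where PREDICT(N → α) = (FIRST(α) \ {ε}) ∪ (FOLLOW(N) if α ⇒* ε).

Relevant sets:
  FIRST(D) = { ')', '-', ε }
  FIRST(T) = { ')', '-', ε }
  FOLLOW(D) = { $, ')', '-' }
  FOLLOW(T) = { $, ')', '-' }

For D:
  PREDICT(D → '-' T) = { '-' }
  PREDICT(D → '-') = { '-' }
  PREDICT(D → D T ')') = { ')', '-' }
  PREDICT(D → ε) = { $, ')', '-' }
For T:
  PREDICT(T → D D D) = { $, ')', '-' }
  PREDICT(T → ')') = { ')' }
  PREDICT(T → ')' D ')') = { ')' }

Conflict found: Predict set conflict for D: { '-' }
The grammar is NOT LL(1).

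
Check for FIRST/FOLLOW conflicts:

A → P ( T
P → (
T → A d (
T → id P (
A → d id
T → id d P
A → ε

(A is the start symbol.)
Yes. A → d id with FOLLOW(A) on { 'd' }

A FIRST/FOLLOW conflict occurs when a non-terminal N has a nullable alternative N → β (β ⇒* ε) and another alternative N → α with FIRST(α) ∩ FOLLOW(N) ≠ ∅: on such a lookahead the parser cannot decide between expanding α and letting N vanish via β.

Nullable non-terminals: A.
FIRST sets used below: FIRST(P) = { '(' }

A: nullable alternative(s) A → ε; FOLLOW(A) = { $, 'd' }
  A → P ( T: FIRST \ {ε} = { '(' } — disjoint from FOLLOW(A)
  A → d id: FIRST \ {ε} = { 'd' } — overlaps FOLLOW(A) on { 'd' }: CONFLICT
  A → ε: FIRST \ {ε} = { } — this is the only nullable alternative, skip

P, T have no nullable alternative, so no FIRST/FOLLOW check is needed there.

So the grammar has 1 FIRST/FOLLOW conflict (marked CONFLICT above).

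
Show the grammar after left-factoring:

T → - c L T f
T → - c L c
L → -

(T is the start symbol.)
Left-factoring transforms A → αβ₁ | αβ₂ into A → αA' and A' → β₁ | β₂
(α is the longest common prefix among the alternatives). Repeat until
no nonterminal has two alternatives with a common prefix.

Round 1: T has alternatives sharing prefix '- c L'. Introduce T': T → - c L T'
  Add: T' → T f
  Add: T' → c

No remaining common prefixes — done.

Resulting grammar:
T → - c L T'
T' → T f
T' → c
L → -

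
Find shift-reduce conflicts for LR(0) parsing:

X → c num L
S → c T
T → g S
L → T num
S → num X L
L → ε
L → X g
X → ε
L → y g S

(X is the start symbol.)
Yes — I0: [X → .] vs [X → . c num L]; I3: [L → .] vs [L → . y g S]; I12: [X → .] vs [X → . c num L]; I13: [L → .] vs [L → . y g S]

A shift-reduce conflict occurs when an LR(0) state has both:
  - a complete (reduce) item [A → α .] (dot at the end), and
  - a shift item [B → β . c γ] (dot before a terminal).

Augment with X' → X and build the canonical LR(0) collection (I0 = CLOSURE({[X' → . X]}), then GOTO on every symbol after a dot until no new states appear). It has 19 states:
  I0: { [X → . c num L], [X → .], [X' → . X] }  — shift, reduce
  I1: { [X' → X .] }  — accept
  I2: { [X → c . num L] }  — shift
  I3: { [L → . T num], [L → . X g], [L → . y g S], [L → .], [T → . g S], [X → . c num L], [X → .], [X → c num . L] }  — shift, 2 reduces
  I4: { [X → c num L .] }  — reduce
  I5: { [L → T . num] }  — shift
  I6: { [L → X . g] }  — shift
  I7: { [S → . c T], [S → . num X L], [T → g . S] }  — shift
  I8: { [L → y . g S] }  — shift
  I9: { [L → y g . S], [S → . c T], [S → . num X L] }  — shift
  I10: { [L → y g S .] }  — reduce
  I11: { [S → c . T], [T → . g S] }  — shift
  I12: { [S → num . X L], [X → . c num L], [X → .] }  — shift, reduce
  I13: { [L → . T num], [L → . X g], [L → . y g S], [L → .], [S → num X . L], [T → . g S], [X → . c num L], [X → .] }  — shift, 2 reduces
  I14: { [S → num X L .] }  — reduce
  I15: { [S → c T .] }  — reduce
  I16: { [T → g S .] }  — reduce
  I17: { [L → X g .] }  — reduce
  I18: { [L → T num .] }  — reduce

I0 contains reduce item [X → .] and shift item [X → . c num L] — shift-reduce conflict.
I3 contains reduce items [L → .], [X → .] and shift items [L → . y g S], [T → . g S], [X → . c num L] — shift-reduce conflict.
I12 contains reduce item [X → .] and shift item [X → . c num L] — shift-reduce conflict.
I13 contains reduce items [L → .], [X → .] and shift items [L → . y g S], [T → . g S], [X → . c num L] — shift-reduce conflict.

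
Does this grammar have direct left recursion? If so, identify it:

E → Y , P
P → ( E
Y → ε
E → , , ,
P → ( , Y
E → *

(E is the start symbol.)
Direct left recursion occurs when N → N α for some non-terminal N (the right-hand side begins with the left-hand side itself).

E → Y , P: starts with Y
P → ( E: starts with '('
Y → ε: starts with ε
E → , , ,: starts with ','
P → ( , Y: starts with '('
E → *: starts with '*'

No direct left recursion found.

Answer: No direct left recursion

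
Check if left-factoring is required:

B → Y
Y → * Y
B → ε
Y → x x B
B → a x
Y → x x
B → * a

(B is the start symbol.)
Left-factoring is needed when two productions for the same non-terminal
share a common prefix on the right-hand side.

Productions for B:
  B → Y
  B → ε
  B → a x
  B → * a
Productions for Y:
  Y → * Y
  Y → x x B
  Y → x x

Found common prefix 'x x' in productions for Y

Answer: Yes, Y has productions with common prefix 'x x'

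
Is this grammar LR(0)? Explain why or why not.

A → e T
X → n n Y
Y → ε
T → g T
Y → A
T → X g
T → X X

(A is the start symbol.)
No. Shift-reduce conflict between [Y → .] and [A → . e T]

A grammar is LR(0) if no state in the canonical LR(0) collection has:
  - both a shift item (dot before a terminal) and a complete item (shift-reduce conflict), or
  - two or more complete items (reduce-reduce conflict; the accept item [A' → A .] counts as a complete item here).

Augment with A' → A and build the canonical LR(0) collection (I0 = CLOSURE({[A' → . A]}), then GOTO on every symbol after a dot until no new states appear). It has 13 states:
  I0: { [A → . e T], [A' → . A] }  — shift
  I1: { [A' → A .] }  — accept
  I2: { [A → e . T], [T → . X X], [T → . X g], [T → . g T], [X → . n n Y] }  — shift
  I3: { [A → e T .] }  — reduce
  I4: { [T → X . X], [T → X . g], [X → . n n Y] }  — shift
  I5: { [T → . X X], [T → . X g], [T → . g T], [T → g . T], [X → . n n Y] }  — shift
  I6: { [X → n . n Y] }  — shift
  I7: { [A → . e T], [X → n n . Y], [Y → . A], [Y → .] }  — shift, reduce
  I8: { [Y → A .] }  — reduce
  I9: { [X → n n Y .] }  — reduce
  I10: { [T → g T .] }  — reduce
  I11: { [T → X X .] }  — reduce
  I12: { [T → X g .] }  — reduce

Conflict in state I7:
  Shift-reduce conflict between [Y → .] and [A → . e T]
So the grammar is NOT LR(0).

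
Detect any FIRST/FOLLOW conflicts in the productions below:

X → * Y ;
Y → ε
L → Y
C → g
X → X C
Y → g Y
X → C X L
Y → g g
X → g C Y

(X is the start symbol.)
Yes. Y → g Y with FOLLOW(Y) on { 'g' }; Y → g g with FOLLOW(Y) on { 'g' }

A FIRST/FOLLOW conflict occurs when a non-terminal N has a nullable alternative N → β (β ⇒* ε) and another alternative N → α with FIRST(α) ∩ FOLLOW(N) ≠ ∅: on such a lookahead the parser cannot decide between expanding α and letting N vanish via β.

Nullable non-terminals: L, Y.
L has a nullable alternative but only one production, so nothing to check.

Y: nullable alternative(s) Y → ε; FOLLOW(Y) = { $, ';', 'g' }
  Y → ε: FIRST \ {ε} = { } — this is the only nullable alternative, skip
  Y → g Y: FIRST \ {ε} = { 'g' } — overlaps FOLLOW(Y) on { 'g' }: CONFLICT
  Y → g g: FIRST \ {ε} = { 'g' } — overlaps FOLLOW(Y) on { 'g' }: CONFLICT

C, X have no nullable alternative, so no FIRST/FOLLOW check is needed there.

So the grammar has 2 FIRST/FOLLOW conflicts (marked CONFLICT above).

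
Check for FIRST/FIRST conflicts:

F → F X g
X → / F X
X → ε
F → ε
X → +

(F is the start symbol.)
FIRST sets of the non-terminals at (or reachable through a nullable prefix from) the front of some alternative:
  FIRST(F) = { '+', '/', 'g', ε }
  FIRST(X) = { '+', '/', ε }

Productions for F:
  F → F X g: FIRST = { '+', '/', 'g' }
  F → ε: FIRST = { ε }
Productions for X:
  X → / F X: FIRST = { '/' }
  X → ε: FIRST = { ε }
  X → +: FIRST = { '+' }

All alternatives of each non-terminal have pairwise disjoint FIRST sets.

Answer: No FIRST/FIRST conflicts.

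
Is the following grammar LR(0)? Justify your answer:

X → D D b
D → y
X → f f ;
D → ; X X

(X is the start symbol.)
Augment with X' → X and build the canonical LR(0) collection (I0 = CLOSURE({[X' → . X]}), then GOTO on every symbol after a dot until no new states appear). It has 12 states:
  I0: { [D → . ; X X], [D → . y], [X → . D D b], [X → . f f ;], [X' → . X] }  — shift
  I1: { [D → . ; X X], [D → . y], [D → ; . X X], [X → . D D b], [X → . f f ;] }  — shift
  I2: { [D → . ; X X], [D → . y], [X → D . D b] }  — shift
  I3: { [X' → X .] }  — accept
  I4: { [X → f . f ;] }  — shift
  I5: { [D → y .] }  — reduce
  I6: { [X → f f . ;] }  — shift
  I7: { [X → f f ; .] }  — reduce
  I8: { [X → D D . b] }  — shift
  I9: { [X → D D b .] }  — reduce
  I10: { [D → . ; X X], [D → . y], [D → ; X . X], [X → . D D b], [X → . f f ;] }  — shift
  I11: { [D → ; X X .] }  — reduce

Every state is either a pure shift/goto state or contains exactly one complete item and nothing to shift — no conflicts. The grammar is LR(0).

Answer: Yes, the grammar is LR(0)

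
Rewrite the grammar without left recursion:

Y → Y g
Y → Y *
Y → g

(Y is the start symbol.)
Y → g Y'
Y' → g Y'
Y' → * Y'
Y' → ε

Y is directly left-recursive. The standard transformation for
  A → A α₁ | ... | A α_m | β₁ | ... | β_n
is
  A  → β₁ A' | ... | β_n A'
  A' → α₁ A' | ... | α_m A' | ε

Y → g becomes Y → g Y'
Y → Y g becomes Y' → g Y'
Y → Y * becomes Y' → * Y'
Add Y' → ε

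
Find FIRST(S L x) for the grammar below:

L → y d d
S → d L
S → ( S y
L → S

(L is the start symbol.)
{ '(', 'd' }

FIRST sets of the non-terminals involved (from the grammar, by fixed-point iteration):
  FIRST(S) = { '(', 'd' }

To compute FIRST(S L x), process the symbols left to right:
Symbol S is a non-terminal. Add FIRST(S) \ {ε} = { '(', 'd' }
S is not nullable (ε ∉ FIRST(S)), so stop here.
FIRST(S L x) = { '(', 'd' }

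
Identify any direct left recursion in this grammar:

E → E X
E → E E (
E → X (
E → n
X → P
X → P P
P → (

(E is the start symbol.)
Direct left recursion occurs when N → N α for some non-terminal N (the right-hand side begins with the left-hand side itself).

E → E X: LEFT RECURSIVE (starts with E)
E → E E (: LEFT RECURSIVE (starts with E)
E → X (: starts with X
E → n: starts with n
X → P: starts with P
X → P P: starts with P
P → (: starts with '('

The grammar has direct left recursion on: E.

Answer: Yes, E is left-recursive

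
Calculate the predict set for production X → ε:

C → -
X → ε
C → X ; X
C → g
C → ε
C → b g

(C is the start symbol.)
{ $, ';' }

PREDICT(X → ε) = (FIRST(RHS) \ {ε}) ∪ (FOLLOW(X) if ε ∈ FIRST(RHS), i.e. RHS ⇒* ε)
The right-hand side is ε (FIRST(ε) = { ε }), so the predict set is FOLLOW(X) = { $, ';' }
PREDICT(X → ε) = { $, ';' }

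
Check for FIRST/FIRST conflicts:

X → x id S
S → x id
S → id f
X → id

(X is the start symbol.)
No FIRST/FIRST conflicts.

A FIRST/FIRST conflict occurs when two productions N → α and N → β for the same non-terminal have FIRST(α) ∩ FIRST(β) ≠ ∅ (with ε ∈ FIRST of a nullable right-hand side, so two nullable alternatives also conflict).

Productions for X:
  X → x id S: FIRST = { 'x' }
  X → id: FIRST = { 'id' }
Productions for S:
  S → x id: FIRST = { 'x' }
  S → id f: FIRST = { 'id' }

All alternatives of each non-terminal have pairwise disjoint FIRST sets.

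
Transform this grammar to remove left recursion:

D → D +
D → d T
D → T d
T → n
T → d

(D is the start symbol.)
D is directly left-recursive. The standard transformation for
  A → A α₁ | ... | A α_m | β₁ | ... | β_n
is
  A  → β₁ A' | ... | β_n A'
  A' → α₁ A' | ... | α_m A' | ε

D → d T becomes D → d T D'
D → T d becomes D → T d D'
D → D + becomes D' → + D'
Add D' → ε

Productions for other non-terminals are unchanged:
  T → n
  T → d

Resulting grammar:
D → d T D'
D → T d D'
D' → + D'
D' → ε
T → n
T → d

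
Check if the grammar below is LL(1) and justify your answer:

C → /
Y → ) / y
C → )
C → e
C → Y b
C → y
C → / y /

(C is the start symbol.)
No. Predict set conflict for C: { '/' }

Relevant sets:
  FIRST(Y) = { ')' }

For C:
  PREDICT(C → '/') = { '/' }
  PREDICT(C → ')') = { ')' }
  PREDICT(C → e) = { 'e' }
  PREDICT(C → Y b) = { ')' }
  PREDICT(C → y) = { 'y' }
  PREDICT(C → '/' y '/') = { '/' }
Y has a single production, so nothing to check there.

Conflict found: Predict set conflict for C: { '/' }
The grammar is NOT LL(1).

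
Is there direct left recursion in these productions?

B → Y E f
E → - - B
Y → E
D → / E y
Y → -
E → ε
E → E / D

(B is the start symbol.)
Direct left recursion occurs when N → N α for some non-terminal N (the right-hand side begins with the left-hand side itself).

B → Y E f: starts with Y
E → - - B: starts with '-'
Y → E: starts with E
D → / E y: starts with '/'
Y → -: starts with '-'
E → ε: starts with ε
E → E / D: LEFT RECURSIVE (starts with E)

The grammar has direct left recursion on: E.

Answer: Yes, E is left-recursive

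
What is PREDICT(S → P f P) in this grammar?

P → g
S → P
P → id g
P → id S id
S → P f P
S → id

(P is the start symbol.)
PREDICT(S → P f P) = (FIRST(RHS) \ {ε}) ∪ (FOLLOW(S) if ε ∈ FIRST(RHS), i.e. RHS ⇒* ε)
FIRST(P) = { 'g', 'id' }
FIRST(P f P) = { 'g', 'id' }
ε ∉ FIRST(P f P), so FOLLOW(S) is not added.
PREDICT(S → P f P) = { 'g', 'id' }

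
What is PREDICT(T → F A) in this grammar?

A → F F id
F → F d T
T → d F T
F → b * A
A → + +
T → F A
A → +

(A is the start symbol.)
PREDICT(T → F A) = (FIRST(RHS) \ {ε}) ∪ (FOLLOW(T) if ε ∈ FIRST(RHS), i.e. RHS ⇒* ε)
FIRST(F) = { 'b' }
FIRST(F A) = { 'b' }
ε ∉ FIRST(F A), so FOLLOW(T) is not added.
PREDICT(T → F A) = { 'b' }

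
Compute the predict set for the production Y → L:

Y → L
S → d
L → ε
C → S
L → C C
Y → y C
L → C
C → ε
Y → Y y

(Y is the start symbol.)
PREDICT(Y → L) = (FIRST(RHS) \ {ε}) ∪ (FOLLOW(Y) if ε ∈ FIRST(RHS), i.e. RHS ⇒* ε)
FIRST(L) = { 'd', ε }
FIRST(L) = { 'd', ε }
ε ∈ FIRST(L) (the right-hand side is nullable), so add FOLLOW(Y) = { $, 'y' }
PREDICT(Y → L) = { $, 'd', 'y' }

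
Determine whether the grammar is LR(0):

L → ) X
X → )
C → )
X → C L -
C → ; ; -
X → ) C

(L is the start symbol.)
A grammar is LR(0) if no state in the canonical LR(0) collection has:
  - both a shift item (dot before a terminal) and a complete item (shift-reduce conflict), or
  - two or more complete items (reduce-reduce conflict; the accept item [L' → L .] counts as a complete item here).

Augment with L' → L and build the canonical LR(0) collection (I0 = CLOSURE({[L' → . L]}), then GOTO on every symbol after a dot until no new states appear). It has 13 states:
  I0: { [L → . ) X], [L' → . L] }  — shift
  I1: { [C → . )], [C → . ; ; -], [L → ) . X], [X → . ) C], [X → . )], [X → . C L -] }  — shift
  I2: { [L' → L .] }  — accept
  I3: { [C → ) .], [C → . )], [C → . ; ; -], [X → ) . C], [X → ) .] }  — shift, 2 reduces
  I4: { [C → ; . ; -] }  — shift
  I5: { [L → . ) X], [X → C . L -] }  — shift
  I6: { [L → ) X .] }  — reduce
  I7: { [X → C L . -] }  — shift
  I8: { [X → C L - .] }  — reduce
  I9: { [C → ; ; . -] }  — shift
  I10: { [C → ; ; - .] }  — reduce
  I11: { [C → ) .] }  — reduce
  I12: { [X → ) C .] }  — reduce

Conflict in state I3:
  Shift-reduce conflict between [C → ) .] and [C → . )]
So the grammar is NOT LR(0).

Answer: No. Shift-reduce conflict between [C → ) .] and [C → . )]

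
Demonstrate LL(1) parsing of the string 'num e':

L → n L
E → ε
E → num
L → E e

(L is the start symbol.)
Stack is shown with the top on the left.

Stack    Input    Action
------------------------
L $      num e $  output L → E e
E e $    num e $  output E → num
num e $  num e $  match 'num'
e $      e $      match 'e'
$        $        accept

The string is accepted.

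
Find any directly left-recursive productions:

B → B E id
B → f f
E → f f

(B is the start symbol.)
Yes, B is left-recursive

Direct left recursion occurs when N → N α for some non-terminal N (the right-hand side begins with the left-hand side itself).

B → B E id: LEFT RECURSIVE (starts with B)
B → f f: starts with f
E → f f: starts with f

The grammar has direct left recursion on: B.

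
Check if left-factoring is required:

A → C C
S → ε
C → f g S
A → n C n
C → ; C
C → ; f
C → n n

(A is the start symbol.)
Left-factoring is needed when two productions for the same non-terminal
share a common prefix on the right-hand side.

Productions for A:
  A → C C
  A → n C n
Productions for C:
  C → f g S
  C → ; C
  C → ; f
  C → n n

Found common prefix ';' in productions for C

Answer: Yes, C has productions with common prefix ';'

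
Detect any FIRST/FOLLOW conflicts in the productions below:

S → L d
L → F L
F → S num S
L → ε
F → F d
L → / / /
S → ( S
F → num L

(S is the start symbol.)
Yes. L → F L with FOLLOW(L) on { '(', '/', 'd', 'num' }; L → '/' '/' '/' with FOLLOW(L) on { '/' }

A FIRST/FOLLOW conflict occurs when a non-terminal N has a nullable alternative N → β (β ⇒* ε) and another alternative N → α with FIRST(α) ∩ FOLLOW(N) ≠ ∅: on such a lookahead the parser cannot decide between expanding α and letting N vanish via β.

Nullable non-terminals: L.
FIRST sets used below: FIRST(F) = { '(', '/', 'd', 'num' }

L: nullable alternative(s) L → ε; FOLLOW(L) = { '(', '/', 'd', 'num' }
  L → F L: FIRST \ {ε} = { '(', '/', 'd', 'num' } — overlaps FOLLOW(L) on { '(', '/', 'd', 'num' }: CONFLICT
  L → ε: FIRST \ {ε} = { } — this is the only nullable alternative, skip
  L → / / /: FIRST \ {ε} = { '/' } — overlaps FOLLOW(L) on { '/' }: CONFLICT

F, S have no nullable alternative, so no FIRST/FOLLOW check is needed there.

So the grammar has 2 FIRST/FOLLOW conflicts (marked CONFLICT above).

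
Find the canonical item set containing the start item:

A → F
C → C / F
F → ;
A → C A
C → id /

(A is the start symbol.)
First, augment the grammar with A' → A
I₀ = CLOSURE({ [A' → . A] }):
  [A' → . A] has the dot before A: add [A → . F], [A → . C A]
  [A → . F] has the dot before F: add [F → . ;]
  [A → . C A] has the dot before C: add [C → . C / F], [C → . id /]
No further items can be added.

I₀ = { [A → . C A], [A → . F], [A' → . A], [C → . C / F], [C → . id /], [F → . ;] }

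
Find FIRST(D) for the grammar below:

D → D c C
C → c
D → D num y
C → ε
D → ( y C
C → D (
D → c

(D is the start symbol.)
To compute FIRST(D), examine every production with D on the left-hand side, reading each right-hand side left to right until a non-nullable symbol is reached.

From D → D c C:
  - D is the symbol being defined: contributes nothing new
    D is not nullable, so stop
From D → D num y:
  - D is the symbol being defined: contributes nothing new
    D is not nullable, so stop
From D → ( y C:
  - '(' is a terminal: add '(' and stop
From D → c:
  - c is a terminal: add 'c' and stop

Collecting: FIRST(D) = { '(', 'c' }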